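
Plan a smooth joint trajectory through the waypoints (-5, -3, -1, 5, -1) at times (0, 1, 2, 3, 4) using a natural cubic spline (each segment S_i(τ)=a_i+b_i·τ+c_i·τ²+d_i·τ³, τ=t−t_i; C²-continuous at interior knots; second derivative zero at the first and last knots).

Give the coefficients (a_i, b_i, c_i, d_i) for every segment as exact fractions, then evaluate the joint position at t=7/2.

Δ: Δ0=2, Δ1=2, Δ2=6, Δ3=-6
row 1: diag=4, rhs=0; c'=1/4, d'=0
row 2: denom=4−1·1/4=15/4; d'=(24−1·0)/(15/4)=32/5
row 3: denom=4−1·4/15=56/15; d'=(-72−1·32/5)/(56/15)=-21
back: M3=-21
back: M2=32/5−4/15·-21=12
back: M1=0−1/4·12=-3
M: M0=0, M1=-3, M2=12, M3=-21, M4=0
seg 0: a=-5, c=M0/2=0, d=(M1−M0)/(6·1)=-1/2, b=Δ0−h0·(2M0+M1)/6=5/2
seg 1: a=-3, c=M1/2=-3/2, d=(M2−M1)/(6·1)=5/2, b=Δ1−h1·(2M1+M2)/6=1
seg 2: a=-1, c=M2/2=6, d=(M3−M2)/(6·1)=-11/2, b=Δ2−h2·(2M2+M3)/6=11/2
seg 3: a=5, c=M3/2=-21/2, d=(M4−M3)/(6·1)=7/2, b=Δ3−h3·(2M3+M4)/6=1
t_q=7/2 → seg 3, τ=1/2; S=5+1·τ+-21/2·τ²+7/2·τ³=53/16

  seg 0: a=-5 b=5/2 c=0 d=-1/2
  seg 1: a=-3 b=1 c=-3/2 d=5/2
  seg 2: a=-1 b=11/2 c=6 d=-11/2
  seg 3: a=5 b=1 c=-21/2 d=7/2
S(7/2) = 53/16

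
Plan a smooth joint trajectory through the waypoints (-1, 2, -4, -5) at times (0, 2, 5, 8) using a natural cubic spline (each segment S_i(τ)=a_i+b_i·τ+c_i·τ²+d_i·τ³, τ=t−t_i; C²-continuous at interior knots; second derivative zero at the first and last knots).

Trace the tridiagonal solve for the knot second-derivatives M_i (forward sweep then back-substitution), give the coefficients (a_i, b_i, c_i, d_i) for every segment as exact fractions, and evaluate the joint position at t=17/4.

  seg 0: a=-1 b=521/222 c=0 d=-47/222
  seg 1: a=2 b=-43/222 c=-47/37 d=445/1998
  seg 2: a=-4 b=-200/111 c=163/222 d=-163/1998
S(17/4) = -11033/4736

Δ: Δ0=3/2, Δ1=-2, Δ2=-1/3
row 1: diag=10, rhs=-21; c'=3/10, d'=-21/10
row 2: denom=12−3·3/10=111/10; d'=(10−3·-21/10)/(111/10)=163/111
back: M2=163/111
back: M1=-21/10−3/10·163/111=-94/37
M: M0=0, M1=-94/37, M2=163/111, M3=0
seg 0: a=-1, c=M0/2=0, d=(M1−M0)/(6·2)=-47/222, b=Δ0−h0·(2M0+M1)/6=521/222
seg 1: a=2, c=M1/2=-47/37, d=(M2−M1)/(6·3)=445/1998, b=Δ1−h1·(2M1+M2)/6=-43/222
seg 2: a=-4, c=M2/2=163/222, d=(M3−M2)/(6·3)=-163/1998, b=Δ2−h2·(2M2+M3)/6=-200/111
t_q=17/4 → seg 1, τ=9/4; S=2+-43/222·τ+-47/37·τ²+445/1998·τ³=-11033/4736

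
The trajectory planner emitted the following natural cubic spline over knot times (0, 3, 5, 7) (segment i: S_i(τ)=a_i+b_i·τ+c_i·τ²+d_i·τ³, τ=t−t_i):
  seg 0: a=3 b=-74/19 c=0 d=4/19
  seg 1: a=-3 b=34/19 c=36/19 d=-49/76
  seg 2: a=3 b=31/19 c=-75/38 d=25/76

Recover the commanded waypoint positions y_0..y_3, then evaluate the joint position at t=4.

y_0=3 y_1=-3 y_2=3 y_3=1
S(4) = 3/76

y_0 = S_0(0) = a_0 = 3
y_1 = S_1(0) = a_1 = -3
y_2 = S_2(0) = a_2 = 3
y_3 = S_2(2) = 1
t_q=4 is in segment 1 (τ=1); S_1(τ)=3/76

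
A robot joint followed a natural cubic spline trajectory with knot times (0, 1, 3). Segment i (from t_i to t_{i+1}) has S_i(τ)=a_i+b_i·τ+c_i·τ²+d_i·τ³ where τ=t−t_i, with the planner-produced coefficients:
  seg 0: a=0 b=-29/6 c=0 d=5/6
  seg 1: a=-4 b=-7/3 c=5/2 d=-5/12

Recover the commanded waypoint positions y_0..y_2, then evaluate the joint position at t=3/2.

y_0=0 y_1=-4 y_2=-2
S(3/2) = -147/32

y_0 = S_0(0) = a_0 = 0
y_1 = S_1(0) = a_1 = -4
y_2 = S_1(2) = -2
t_q=3/2 is in segment 1 (τ=1/2); S_1(τ)=-147/32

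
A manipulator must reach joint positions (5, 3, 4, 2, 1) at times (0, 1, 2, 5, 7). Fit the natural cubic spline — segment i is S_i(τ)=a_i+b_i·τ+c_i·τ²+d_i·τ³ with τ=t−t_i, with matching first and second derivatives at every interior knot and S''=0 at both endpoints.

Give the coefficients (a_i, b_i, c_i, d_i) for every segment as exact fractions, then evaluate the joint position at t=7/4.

  seg 0: a=5 b=-4669/1644 c=0 d=1381/1644
  seg 1: a=3 b=-263/822 c=1381/548 d=-1973/1644
  seg 2: a=4 b=1841/1644 c=-148/137 d=797/4932
  seg 3: a=2 b=-821/822 c=205/548 d=-205/3288
S(7/4) = 128759/35072

Δ: Δ0=-2, Δ1=1, Δ2=-2/3, Δ3=-1/2
row 1: diag=4, rhs=18; c'=1/4, d'=9/2
row 2: denom=8−1·1/4=31/4; d'=(-10−1·9/2)/(31/4)=-58/31
row 3: denom=10−3·12/31=274/31; d'=(1−3·-58/31)/(274/31)=205/274
back: M3=205/274
back: M2=-58/31−12/31·205/274=-296/137
back: M1=9/2−1/4·-296/137=1381/274
M: M0=0, M1=1381/274, M2=-296/137, M3=205/274, M4=0
seg 0: a=5, c=M0/2=0, d=(M1−M0)/(6·1)=1381/1644, b=Δ0−h0·(2M0+M1)/6=-4669/1644
seg 1: a=3, c=M1/2=1381/548, d=(M2−M1)/(6·1)=-1973/1644, b=Δ1−h1·(2M1+M2)/6=-263/822
seg 2: a=4, c=M2/2=-148/137, d=(M3−M2)/(6·3)=797/4932, b=Δ2−h2·(2M2+M3)/6=1841/1644
seg 3: a=2, c=M3/2=205/548, d=(M4−M3)/(6·2)=-205/3288, b=Δ3−h3·(2M3+M4)/6=-821/822
t_q=7/4 → seg 1, τ=3/4; S=3+-263/822·τ+1381/548·τ²+-1973/1644·τ³=128759/35072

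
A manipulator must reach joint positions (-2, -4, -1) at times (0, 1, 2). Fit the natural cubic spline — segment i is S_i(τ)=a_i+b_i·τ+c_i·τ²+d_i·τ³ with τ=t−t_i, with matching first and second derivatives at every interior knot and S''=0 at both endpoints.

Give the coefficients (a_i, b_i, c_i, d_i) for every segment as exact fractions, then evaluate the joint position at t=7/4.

  seg 0: a=-2 b=-13/4 c=0 d=5/4
  seg 1: a=-4 b=1/2 c=15/4 d=-5/4
S(7/4) = -523/256

Δ: Δ0=-2, Δ1=3
row 1: diag=4, rhs=30; c'=1/4, d'=15/2
back: M1=15/2
M: M0=0, M1=15/2, M2=0
seg 0: a=-2, c=M0/2=0, d=(M1−M0)/(6·1)=5/4, b=Δ0−h0·(2M0+M1)/6=-13/4
seg 1: a=-4, c=M1/2=15/4, d=(M2−M1)/(6·1)=-5/4, b=Δ1−h1·(2M1+M2)/6=1/2
t_q=7/4 → seg 1, τ=3/4; S=-4+1/2·τ+15/4·τ²+-5/4·τ³=-523/256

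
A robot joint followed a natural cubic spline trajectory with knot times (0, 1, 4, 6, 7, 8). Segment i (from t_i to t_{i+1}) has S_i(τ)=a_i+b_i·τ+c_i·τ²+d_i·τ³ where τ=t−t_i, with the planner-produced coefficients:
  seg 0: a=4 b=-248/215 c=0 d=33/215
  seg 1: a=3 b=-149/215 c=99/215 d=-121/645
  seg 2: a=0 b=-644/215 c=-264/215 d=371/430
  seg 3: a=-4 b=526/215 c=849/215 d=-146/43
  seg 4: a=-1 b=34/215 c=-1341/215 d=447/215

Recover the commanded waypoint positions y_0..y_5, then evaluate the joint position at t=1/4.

y_0=4 y_1=3 y_2=0 y_3=-4 y_4=-1 y_5=-5
S(1/4) = 10221/2752

y_0 = S_0(0) = a_0 = 4
y_1 = S_1(0) = a_1 = 3
y_2 = S_2(0) = a_2 = 0
y_3 = S_3(0) = a_3 = -4
y_4 = S_4(0) = a_4 = -1
y_5 = S_4(1) = -5
t_q=1/4 is in segment 0 (τ=1/4); S_0(τ)=10221/2752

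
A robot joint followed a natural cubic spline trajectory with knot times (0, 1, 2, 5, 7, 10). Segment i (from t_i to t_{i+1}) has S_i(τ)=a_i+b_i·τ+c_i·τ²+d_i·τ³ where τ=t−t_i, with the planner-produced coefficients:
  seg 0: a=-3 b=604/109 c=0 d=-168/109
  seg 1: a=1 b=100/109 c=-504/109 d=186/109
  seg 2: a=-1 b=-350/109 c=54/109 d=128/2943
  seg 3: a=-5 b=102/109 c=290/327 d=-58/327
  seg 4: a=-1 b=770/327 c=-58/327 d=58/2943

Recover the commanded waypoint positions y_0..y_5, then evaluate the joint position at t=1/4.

y_0 = S_0(0) = a_0 = -3
y_1 = S_1(0) = a_1 = 1
y_2 = S_2(0) = a_2 = -1
y_3 = S_3(0) = a_3 = -5
y_4 = S_4(0) = a_4 = -1
y_5 = S_4(3) = 5
t_q=1/4 is in segment 0 (τ=1/4); S_0(τ)=-1429/872

y_0=-3 y_1=1 y_2=-1 y_3=-5 y_4=-1 y_5=5
S(1/4) = -1429/872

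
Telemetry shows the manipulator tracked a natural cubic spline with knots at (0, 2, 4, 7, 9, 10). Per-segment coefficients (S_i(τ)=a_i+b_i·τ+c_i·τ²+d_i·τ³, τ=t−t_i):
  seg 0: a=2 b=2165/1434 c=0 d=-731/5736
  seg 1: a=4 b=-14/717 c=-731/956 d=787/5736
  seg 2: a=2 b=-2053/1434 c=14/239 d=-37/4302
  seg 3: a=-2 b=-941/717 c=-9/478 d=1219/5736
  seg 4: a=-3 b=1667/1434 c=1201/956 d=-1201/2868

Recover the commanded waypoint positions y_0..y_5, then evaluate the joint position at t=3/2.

y_0 = S_0(0) = a_0 = 2
y_1 = S_1(0) = a_1 = 4
y_2 = S_2(0) = a_2 = 2
y_3 = S_3(0) = a_3 = -2
y_4 = S_4(0) = a_4 = -3
y_5 = S_4(1) = -1
t_q=3/2 is in segment 0 (τ=3/2); S_0(τ)=58653/15296

y_0=2 y_1=4 y_2=2 y_3=-2 y_4=-3 y_5=-1
S(3/2) = 58653/15296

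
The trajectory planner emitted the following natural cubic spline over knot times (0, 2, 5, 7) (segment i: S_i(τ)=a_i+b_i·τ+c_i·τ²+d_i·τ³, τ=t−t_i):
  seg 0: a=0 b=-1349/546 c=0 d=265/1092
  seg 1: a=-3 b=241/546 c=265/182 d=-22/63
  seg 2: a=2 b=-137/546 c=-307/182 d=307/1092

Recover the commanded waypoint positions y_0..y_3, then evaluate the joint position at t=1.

y_0=0 y_1=-3 y_2=2 y_3=-3
S(1) = -811/364

y_0 = S_0(0) = a_0 = 0
y_1 = S_1(0) = a_1 = -3
y_2 = S_2(0) = a_2 = 2
y_3 = S_2(2) = -3
t_q=1 is in segment 0 (τ=1); S_0(τ)=-811/364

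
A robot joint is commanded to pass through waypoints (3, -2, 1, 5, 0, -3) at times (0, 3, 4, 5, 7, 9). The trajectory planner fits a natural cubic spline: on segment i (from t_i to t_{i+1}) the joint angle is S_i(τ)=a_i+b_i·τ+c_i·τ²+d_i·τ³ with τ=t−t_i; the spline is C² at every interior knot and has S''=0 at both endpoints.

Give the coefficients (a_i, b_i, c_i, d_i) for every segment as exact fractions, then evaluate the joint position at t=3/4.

  seg 0: a=3 b=-6337/1950 c=0 d=343/1950
  seg 1: a=-2 b=1462/975 c=1029/650 d=-161/1950
  seg 2: a=1 b=1723/390 c=434/325 d=-263/150
  seg 3: a=5 b=1783/975 c=-2551/650 d=1373/1560
  seg 4: a=0 b=-6451/1950 c=1763/1300 d=-1763/7800
S(3/4) = 5299/8320

Δ: Δ0=-5/3, Δ1=3, Δ2=4, Δ3=-5/2, Δ4=-3/2
row 1: diag=8, rhs=28; c'=1/8, d'=7/2
row 2: denom=4−1·1/8=31/8; d'=(6−1·7/2)/(31/8)=20/31
row 3: denom=6−1·8/31=178/31; d'=(-39−1·20/31)/(178/31)=-1229/178
row 4: denom=8−2·31/89=650/89; d'=(6−2·-1229/178)/(650/89)=1763/650
back: M4=1763/650
back: M3=-1229/178−31/89·1763/650=-2551/325
back: M2=20/31−8/31·-2551/325=868/325
back: M1=7/2−1/8·868/325=1029/325
M: M0=0, M1=1029/325, M2=868/325, M3=-2551/325, M4=1763/650, M5=0
seg 0: a=3, c=M0/2=0, d=(M1−M0)/(6·3)=343/1950, b=Δ0−h0·(2M0+M1)/6=-6337/1950
seg 1: a=-2, c=M1/2=1029/650, d=(M2−M1)/(6·1)=-161/1950, b=Δ1−h1·(2M1+M2)/6=1462/975
seg 2: a=1, c=M2/2=434/325, d=(M3−M2)/(6·1)=-263/150, b=Δ2−h2·(2M2+M3)/6=1723/390
seg 3: a=5, c=M3/2=-2551/650, d=(M4−M3)/(6·2)=1373/1560, b=Δ3−h3·(2M3+M4)/6=1783/975
seg 4: a=0, c=M4/2=1763/1300, d=(M5−M4)/(6·2)=-1763/7800, b=Δ4−h4·(2M4+M5)/6=-6451/1950
t_q=3/4 → seg 0, τ=3/4; S=3+-6337/1950·τ+0·τ²+343/1950·τ³=5299/8320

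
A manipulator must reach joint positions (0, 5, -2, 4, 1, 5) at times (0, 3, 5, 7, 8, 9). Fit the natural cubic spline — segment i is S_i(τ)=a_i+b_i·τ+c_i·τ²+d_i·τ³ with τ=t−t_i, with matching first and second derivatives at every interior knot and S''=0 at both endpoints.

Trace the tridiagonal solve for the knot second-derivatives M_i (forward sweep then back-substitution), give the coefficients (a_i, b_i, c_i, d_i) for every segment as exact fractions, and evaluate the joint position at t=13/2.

Δ: Δ0=5/3, Δ1=-7/2, Δ2=3, Δ3=-3, Δ4=4
row 1: diag=10, rhs=-31; c'=1/5, d'=-31/10
row 2: denom=8−2·1/5=38/5; d'=(39−2·-31/10)/(38/5)=113/19
row 3: denom=6−2·5/19=104/19; d'=(-36−2·113/19)/(104/19)=-35/4
row 4: denom=4−1·19/104=397/104; d'=(42−1·-35/4)/(397/104)=5278/397
back: M4=5278/397
back: M3=-35/4−19/104·5278/397=-4438/397
back: M2=113/19−5/19·-4438/397=3529/397
back: M1=-31/10−1/5·3529/397=-3873/794
M: M0=0, M1=-3873/794, M2=3529/397, M3=-4438/397, M4=5278/397, M5=0
seg 0: a=0, c=M0/2=0, d=(M1−M0)/(6·3)=-1291/4764, b=Δ0−h0·(2M0+M1)/6=19559/4764
seg 1: a=5, c=M1/2=-3873/1588, d=(M2−M1)/(6·2)=10931/9528, b=Δ1−h1·(2M1+M2)/6=-7649/2382
seg 2: a=-2, c=M2/2=3529/794, d=(M3−M2)/(6·2)=-7967/4764, b=Δ2−h2·(2M2+M3)/6=953/1191
seg 3: a=4, c=M3/2=-2219/397, d=(M4−M3)/(6·1)=4858/1191, b=Δ3−h3·(2M3+M4)/6=-1774/1191
seg 4: a=1, c=M4/2=2639/397, d=(M5−M4)/(6·1)=-2639/1191, b=Δ4−h4·(2M4+M5)/6=-514/1191
t_q=13/2 → seg 2, τ=3/2; S=-2+953/1191·τ+3529/794·τ²+-7967/4764·τ³=45181/12704

  seg 0: a=0 b=19559/4764 c=0 d=-1291/4764
  seg 1: a=5 b=-7649/2382 c=-3873/1588 d=10931/9528
  seg 2: a=-2 b=953/1191 c=3529/794 d=-7967/4764
  seg 3: a=4 b=-1774/1191 c=-2219/397 d=4858/1191
  seg 4: a=1 b=-514/1191 c=2639/397 d=-2639/1191
S(13/2) = 45181/12704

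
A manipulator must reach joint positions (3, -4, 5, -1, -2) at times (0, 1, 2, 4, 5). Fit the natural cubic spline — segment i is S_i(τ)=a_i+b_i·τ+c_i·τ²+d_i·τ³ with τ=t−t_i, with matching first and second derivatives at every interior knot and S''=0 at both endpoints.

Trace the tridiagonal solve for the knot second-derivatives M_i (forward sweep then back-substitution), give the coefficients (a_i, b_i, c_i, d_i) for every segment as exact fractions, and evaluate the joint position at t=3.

Δ: Δ0=-7, Δ1=9, Δ2=-3, Δ3=-1
row 1: diag=4, rhs=96; c'=1/4, d'=24
row 2: denom=6−1·1/4=23/4; d'=(-72−1·24)/(23/4)=-384/23
row 3: denom=6−2·8/23=122/23; d'=(12−2·-384/23)/(122/23)=522/61
back: M3=522/61
back: M2=-384/23−8/23·522/61=-1200/61
back: M1=24−1/4·-1200/61=1764/61
M: M0=0, M1=1764/61, M2=-1200/61, M3=522/61, M4=0
seg 0: a=3, c=M0/2=0, d=(M1−M0)/(6·1)=294/61, b=Δ0−h0·(2M0+M1)/6=-721/61
seg 1: a=-4, c=M1/2=882/61, d=(M2−M1)/(6·1)=-494/61, b=Δ1−h1·(2M1+M2)/6=161/61
seg 2: a=5, c=M2/2=-600/61, d=(M3−M2)/(6·2)=287/122, b=Δ2−h2·(2M2+M3)/6=443/61
seg 3: a=-1, c=M3/2=261/61, d=(M4−M3)/(6·1)=-87/61, b=Δ3−h3·(2M3+M4)/6=-235/61
t_q=3 → seg 2, τ=1; S=5+443/61·τ+-600/61·τ²+287/122·τ³=583/122

  seg 0: a=3 b=-721/61 c=0 d=294/61
  seg 1: a=-4 b=161/61 c=882/61 d=-494/61
  seg 2: a=5 b=443/61 c=-600/61 d=287/122
  seg 3: a=-1 b=-235/61 c=261/61 d=-87/61
S(3) = 583/122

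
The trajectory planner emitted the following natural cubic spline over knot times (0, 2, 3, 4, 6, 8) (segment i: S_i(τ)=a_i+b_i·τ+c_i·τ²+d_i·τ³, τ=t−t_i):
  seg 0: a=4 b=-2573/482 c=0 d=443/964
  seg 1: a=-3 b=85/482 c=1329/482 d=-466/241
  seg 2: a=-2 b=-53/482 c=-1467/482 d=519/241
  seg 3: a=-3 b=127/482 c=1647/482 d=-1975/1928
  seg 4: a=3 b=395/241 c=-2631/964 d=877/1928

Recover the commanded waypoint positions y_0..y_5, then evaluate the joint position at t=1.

y_0=4 y_1=-3 y_2=-2 y_3=-3 y_4=3 y_5=-1
S(1) = -847/964

y_0 = S_0(0) = a_0 = 4
y_1 = S_1(0) = a_1 = -3
y_2 = S_2(0) = a_2 = -2
y_3 = S_3(0) = a_3 = -3
y_4 = S_4(0) = a_4 = 3
y_5 = S_4(2) = -1
t_q=1 is in segment 0 (τ=1); S_0(τ)=-847/964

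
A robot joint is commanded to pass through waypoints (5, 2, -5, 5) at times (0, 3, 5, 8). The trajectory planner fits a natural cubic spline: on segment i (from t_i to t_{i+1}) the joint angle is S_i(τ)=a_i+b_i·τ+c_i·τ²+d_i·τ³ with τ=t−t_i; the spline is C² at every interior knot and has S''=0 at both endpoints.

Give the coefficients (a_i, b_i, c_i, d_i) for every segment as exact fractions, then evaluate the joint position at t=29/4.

Δ: Δ0=-1, Δ1=-7/2, Δ2=10/3
row 1: diag=10, rhs=-15; c'=1/5, d'=-3/2
row 2: denom=10−2·1/5=48/5; d'=(41−2·-3/2)/(48/5)=55/12
back: M2=55/12
back: M1=-3/2−1/5·55/12=-29/12
M: M0=0, M1=-29/12, M2=55/12, M3=0
seg 0: a=5, c=M0/2=0, d=(M1−M0)/(6·3)=-29/216, b=Δ0−h0·(2M0+M1)/6=5/24
seg 1: a=2, c=M1/2=-29/24, d=(M2−M1)/(6·2)=7/12, b=Δ1−h1·(2M1+M2)/6=-41/12
seg 2: a=-5, c=M2/2=55/24, d=(M3−M2)/(6·3)=-55/216, b=Δ2−h2·(2M2+M3)/6=-5/4
t_q=29/4 → seg 2, τ=9/4; S=-5+-5/4·τ+55/24·τ²+-55/216·τ³=455/512

  seg 0: a=5 b=5/24 c=0 d=-29/216
  seg 1: a=2 b=-41/12 c=-29/24 d=7/12
  seg 2: a=-5 b=-5/4 c=55/24 d=-55/216
S(29/4) = 455/512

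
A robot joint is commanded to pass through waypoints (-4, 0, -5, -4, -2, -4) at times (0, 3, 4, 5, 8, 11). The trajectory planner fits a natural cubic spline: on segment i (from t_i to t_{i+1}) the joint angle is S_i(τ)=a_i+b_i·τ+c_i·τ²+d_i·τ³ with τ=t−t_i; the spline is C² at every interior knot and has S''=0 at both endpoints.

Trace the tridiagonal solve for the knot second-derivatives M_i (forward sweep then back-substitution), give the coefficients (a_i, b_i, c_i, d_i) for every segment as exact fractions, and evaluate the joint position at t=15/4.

Δ: Δ0=4/3, Δ1=-5, Δ2=1, Δ3=2/3, Δ4=-2/3
row 1: diag=8, rhs=-38; c'=1/8, d'=-19/4
row 2: denom=4−1·1/8=31/8; d'=(36−1·-19/4)/(31/8)=326/31
row 3: denom=8−1·8/31=240/31; d'=(-2−1·326/31)/(240/31)=-97/60
row 4: denom=12−3·31/80=867/80; d'=(-8−3·-97/60)/(867/80)=-84/289
back: M4=-84/289
back: M3=-97/60−31/80·-84/289=-1304/867
back: M2=326/31−8/31·-1304/867=9454/867
back: M1=-19/4−1/8·9454/867=-5300/867
M: M0=0, M1=-5300/867, M2=9454/867, M3=-1304/867, M4=-84/289, M5=0
seg 0: a=-4, c=M0/2=0, d=(M1−M0)/(6·3)=-2650/7803, b=Δ0−h0·(2M0+M1)/6=3806/867
seg 1: a=0, c=M1/2=-2650/867, d=(M2−M1)/(6·1)=2459/867, b=Δ1−h1·(2M1+M2)/6=-4144/867
seg 2: a=-5, c=M2/2=4727/867, d=(M3−M2)/(6·1)=-1793/867, b=Δ2−h2·(2M2+M3)/6=-689/289
seg 3: a=-4, c=M3/2=-652/867, d=(M4−M3)/(6·3)=526/7803, b=Δ3−h3·(2M3+M4)/6=2008/867
seg 4: a=-2, c=M4/2=-42/289, d=(M5−M4)/(6·3)=14/867, b=Δ4−h4·(2M4+M5)/6=-326/867
t_q=15/4 → seg 1, τ=3/4; S=0+-4144/867·τ+-2650/867·τ²+2459/867·τ³=-4469/1088

  seg 0: a=-4 b=3806/867 c=0 d=-2650/7803
  seg 1: a=0 b=-4144/867 c=-2650/867 d=2459/867
  seg 2: a=-5 b=-689/289 c=4727/867 d=-1793/867
  seg 3: a=-4 b=2008/867 c=-652/867 d=526/7803
  seg 4: a=-2 b=-326/867 c=-42/289 d=14/867
S(15/4) = -4469/1088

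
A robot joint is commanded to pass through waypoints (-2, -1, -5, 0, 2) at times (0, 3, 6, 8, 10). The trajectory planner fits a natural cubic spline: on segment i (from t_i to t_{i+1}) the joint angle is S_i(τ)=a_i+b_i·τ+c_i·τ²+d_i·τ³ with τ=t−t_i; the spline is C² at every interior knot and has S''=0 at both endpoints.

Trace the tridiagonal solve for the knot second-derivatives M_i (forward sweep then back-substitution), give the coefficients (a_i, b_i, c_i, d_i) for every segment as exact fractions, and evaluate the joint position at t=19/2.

  seg 0: a=-2 b=321/280 c=0 d=-683/7560
  seg 1: a=-1 b=-181/140 c=-683/840 d=403/1512
  seg 2: a=-5 b=41/40 c=111/70 d=-95/224
  seg 3: a=0 b=319/140 c=-537/560 d=179/1120
S(19/2) = 3225/1792

Δ: Δ0=1/3, Δ1=-4/3, Δ2=5/2, Δ3=1
row 1: diag=12, rhs=-10; c'=1/4, d'=-5/6
row 2: denom=10−3·1/4=37/4; d'=(23−3·-5/6)/(37/4)=102/37
row 3: denom=8−2·8/37=280/37; d'=(-9−2·102/37)/(280/37)=-537/280
back: M3=-537/280
back: M2=102/37−8/37·-537/280=111/35
back: M1=-5/6−1/4·111/35=-683/420
M: M0=0, M1=-683/420, M2=111/35, M3=-537/280, M4=0
seg 0: a=-2, c=M0/2=0, d=(M1−M0)/(6·3)=-683/7560, b=Δ0−h0·(2M0+M1)/6=321/280
seg 1: a=-1, c=M1/2=-683/840, d=(M2−M1)/(6·3)=403/1512, b=Δ1−h1·(2M1+M2)/6=-181/140
seg 2: a=-5, c=M2/2=111/70, d=(M3−M2)/(6·2)=-95/224, b=Δ2−h2·(2M2+M3)/6=41/40
seg 3: a=0, c=M3/2=-537/560, d=(M4−M3)/(6·2)=179/1120, b=Δ3−h3·(2M3+M4)/6=319/140
t_q=19/2 → seg 3, τ=3/2; S=0+319/140·τ+-537/560·τ²+179/1120·τ³=3225/1792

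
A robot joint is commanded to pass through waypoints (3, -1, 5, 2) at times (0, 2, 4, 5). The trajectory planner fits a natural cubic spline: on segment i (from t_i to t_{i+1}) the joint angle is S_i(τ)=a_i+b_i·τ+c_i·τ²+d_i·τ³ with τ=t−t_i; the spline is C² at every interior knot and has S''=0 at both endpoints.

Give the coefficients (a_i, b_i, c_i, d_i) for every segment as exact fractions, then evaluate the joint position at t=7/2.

Δ: Δ0=-2, Δ1=3, Δ2=-3
row 1: diag=8, rhs=30; c'=1/4, d'=15/4
row 2: denom=6−2·1/4=11/2; d'=(-36−2·15/4)/(11/2)=-87/11
back: M2=-87/11
back: M1=15/4−1/4·-87/11=63/11
M: M0=0, M1=63/11, M2=-87/11, M3=0
seg 0: a=3, c=M0/2=0, d=(M1−M0)/(6·2)=21/44, b=Δ0−h0·(2M0+M1)/6=-43/11
seg 1: a=-1, c=M1/2=63/22, d=(M2−M1)/(6·2)=-25/22, b=Δ1−h1·(2M1+M2)/6=20/11
seg 2: a=5, c=M2/2=-87/22, d=(M3−M2)/(6·1)=29/22, b=Δ2−h2·(2M2+M3)/6=-4/11
t_q=7/2 → seg 1, τ=3/2; S=-1+20/11·τ+63/22·τ²+-25/22·τ³=763/176

  seg 0: a=3 b=-43/11 c=0 d=21/44
  seg 1: a=-1 b=20/11 c=63/22 d=-25/22
  seg 2: a=5 b=-4/11 c=-87/22 d=29/22
S(7/2) = 763/176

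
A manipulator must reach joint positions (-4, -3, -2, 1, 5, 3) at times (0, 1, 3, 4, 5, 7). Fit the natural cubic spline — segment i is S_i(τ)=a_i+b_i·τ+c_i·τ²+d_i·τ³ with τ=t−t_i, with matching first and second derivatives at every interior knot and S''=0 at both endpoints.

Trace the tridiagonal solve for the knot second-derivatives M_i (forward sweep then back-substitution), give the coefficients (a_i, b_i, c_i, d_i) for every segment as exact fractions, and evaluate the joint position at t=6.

  seg 0: a=-4 b=859/700 c=0 d=-159/700
  seg 1: a=-3 b=191/350 c=-477/700 d=461/1400
  seg 2: a=-2 b=62/35 c=453/350 d=-23/350
  seg 3: a=1 b=1457/350 c=192/175 d=-63/50
  seg 4: a=5 b=451/175 c=-939/350 d=313/700
S(6) = 3739/700

Δ: Δ0=1, Δ1=1/2, Δ2=3, Δ3=4, Δ4=-1
row 1: diag=6, rhs=-3; c'=1/3, d'=-1/2
row 2: denom=6−2·1/3=16/3; d'=(15−2·-1/2)/(16/3)=3
row 3: denom=4−1·3/16=61/16; d'=(6−1·3)/(61/16)=48/61
row 4: denom=6−1·16/61=350/61; d'=(-30−1·48/61)/(350/61)=-939/175
back: M4=-939/175
back: M3=48/61−16/61·-939/175=384/175
back: M2=3−3/16·384/175=453/175
back: M1=-1/2−1/3·453/175=-477/350
M: M0=0, M1=-477/350, M2=453/175, M3=384/175, M4=-939/175, M5=0
seg 0: a=-4, c=M0/2=0, d=(M1−M0)/(6·1)=-159/700, b=Δ0−h0·(2M0+M1)/6=859/700
seg 1: a=-3, c=M1/2=-477/700, d=(M2−M1)/(6·2)=461/1400, b=Δ1−h1·(2M1+M2)/6=191/350
seg 2: a=-2, c=M2/2=453/350, d=(M3−M2)/(6·1)=-23/350, b=Δ2−h2·(2M2+M3)/6=62/35
seg 3: a=1, c=M3/2=192/175, d=(M4−M3)/(6·1)=-63/50, b=Δ3−h3·(2M3+M4)/6=1457/350
seg 4: a=5, c=M4/2=-939/350, d=(M5−M4)/(6·2)=313/700, b=Δ4−h4·(2M4+M5)/6=451/175
t_q=6 → seg 4, τ=1; S=5+451/175·τ+-939/350·τ²+313/700·τ³=3739/700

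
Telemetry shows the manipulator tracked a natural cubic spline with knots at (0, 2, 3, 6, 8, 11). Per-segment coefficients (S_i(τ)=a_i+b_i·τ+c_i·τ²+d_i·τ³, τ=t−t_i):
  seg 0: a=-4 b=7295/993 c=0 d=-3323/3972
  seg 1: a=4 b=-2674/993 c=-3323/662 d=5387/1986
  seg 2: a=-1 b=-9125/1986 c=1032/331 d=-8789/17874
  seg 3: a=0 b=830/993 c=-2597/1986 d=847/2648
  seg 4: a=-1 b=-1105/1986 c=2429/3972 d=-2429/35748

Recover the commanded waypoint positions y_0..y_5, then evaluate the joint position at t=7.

y_0=-4 y_1=4 y_2=-1 y_3=0 y_4=-1 y_5=1
S(7) = -1207/7944

y_0 = S_0(0) = a_0 = -4
y_1 = S_1(0) = a_1 = 4
y_2 = S_2(0) = a_2 = -1
y_3 = S_3(0) = a_3 = 0
y_4 = S_4(0) = a_4 = -1
y_5 = S_4(3) = 1
t_q=7 is in segment 3 (τ=1); S_3(τ)=-1207/7944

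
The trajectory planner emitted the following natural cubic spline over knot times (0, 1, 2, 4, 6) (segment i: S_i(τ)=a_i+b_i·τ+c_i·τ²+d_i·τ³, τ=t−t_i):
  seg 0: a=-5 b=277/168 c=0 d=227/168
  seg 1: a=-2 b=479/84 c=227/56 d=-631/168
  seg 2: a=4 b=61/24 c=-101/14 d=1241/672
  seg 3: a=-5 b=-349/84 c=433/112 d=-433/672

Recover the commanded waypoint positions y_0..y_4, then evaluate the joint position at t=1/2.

y_0 = S_0(0) = a_0 = -5
y_1 = S_1(0) = a_1 = -2
y_2 = S_2(0) = a_2 = 4
y_3 = S_3(0) = a_3 = -5
y_4 = S_3(2) = -3
t_q=1/2 is in segment 0 (τ=1/2); S_0(τ)=-1795/448

y_0=-5 y_1=-2 y_2=4 y_3=-5 y_4=-3
S(1/2) = -1795/448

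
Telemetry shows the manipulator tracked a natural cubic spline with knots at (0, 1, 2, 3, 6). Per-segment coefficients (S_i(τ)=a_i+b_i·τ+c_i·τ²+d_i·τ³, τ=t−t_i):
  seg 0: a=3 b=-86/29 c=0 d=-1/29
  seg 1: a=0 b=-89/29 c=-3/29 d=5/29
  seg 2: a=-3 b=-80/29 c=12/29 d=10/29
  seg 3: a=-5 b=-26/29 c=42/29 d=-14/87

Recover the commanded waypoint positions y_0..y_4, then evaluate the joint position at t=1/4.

y_0=3 y_1=0 y_2=-3 y_3=-5 y_4=1
S(1/4) = 4191/1856

y_0 = S_0(0) = a_0 = 3
y_1 = S_1(0) = a_1 = 0
y_2 = S_2(0) = a_2 = -3
y_3 = S_3(0) = a_3 = -5
y_4 = S_3(3) = 1
t_q=1/4 is in segment 0 (τ=1/4); S_0(τ)=4191/1856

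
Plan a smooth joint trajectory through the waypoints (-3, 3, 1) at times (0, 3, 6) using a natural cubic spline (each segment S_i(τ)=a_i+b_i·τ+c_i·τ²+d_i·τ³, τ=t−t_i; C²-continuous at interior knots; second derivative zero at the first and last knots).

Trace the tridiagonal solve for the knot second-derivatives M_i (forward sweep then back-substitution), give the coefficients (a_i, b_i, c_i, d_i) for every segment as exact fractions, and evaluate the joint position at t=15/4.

  seg 0: a=-3 b=8/3 c=0 d=-2/27
  seg 1: a=3 b=2/3 c=-2/3 d=2/27
S(15/4) = 101/32

Δ: Δ0=2, Δ1=-2/3
row 1: diag=12, rhs=-16; c'=1/4, d'=-4/3
back: M1=-4/3
M: M0=0, M1=-4/3, M2=0
seg 0: a=-3, c=M0/2=0, d=(M1−M0)/(6·3)=-2/27, b=Δ0−h0·(2M0+M1)/6=8/3
seg 1: a=3, c=M1/2=-2/3, d=(M2−M1)/(6·3)=2/27, b=Δ1−h1·(2M1+M2)/6=2/3
t_q=15/4 → seg 1, τ=3/4; S=3+2/3·τ+-2/3·τ²+2/27·τ³=101/32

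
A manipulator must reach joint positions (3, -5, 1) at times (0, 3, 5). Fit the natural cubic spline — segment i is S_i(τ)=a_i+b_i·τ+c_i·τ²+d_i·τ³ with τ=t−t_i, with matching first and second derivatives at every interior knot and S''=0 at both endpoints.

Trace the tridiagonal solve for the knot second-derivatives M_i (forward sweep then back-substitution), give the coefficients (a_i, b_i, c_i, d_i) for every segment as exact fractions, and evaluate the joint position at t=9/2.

  seg 0: a=3 b=-131/30 c=0 d=17/90
  seg 1: a=-5 b=11/15 c=17/10 d=-17/60
S(9/2) = -33/32

Δ: Δ0=-8/3, Δ1=3
row 1: diag=10, rhs=34; c'=1/5, d'=17/5
back: M1=17/5
M: M0=0, M1=17/5, M2=0
seg 0: a=3, c=M0/2=0, d=(M1−M0)/(6·3)=17/90, b=Δ0−h0·(2M0+M1)/6=-131/30
seg 1: a=-5, c=M1/2=17/10, d=(M2−M1)/(6·2)=-17/60, b=Δ1−h1·(2M1+M2)/6=11/15
t_q=9/2 → seg 1, τ=3/2; S=-5+11/15·τ+17/10·τ²+-17/60·τ³=-33/32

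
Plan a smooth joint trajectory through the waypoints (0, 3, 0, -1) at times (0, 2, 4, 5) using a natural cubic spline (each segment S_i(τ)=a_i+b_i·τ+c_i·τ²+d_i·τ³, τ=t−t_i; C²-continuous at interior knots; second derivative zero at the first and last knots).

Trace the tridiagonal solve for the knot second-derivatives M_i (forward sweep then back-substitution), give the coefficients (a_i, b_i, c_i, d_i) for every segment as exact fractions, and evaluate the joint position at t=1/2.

  seg 0: a=0 b=26/11 c=0 d=-19/88
  seg 1: a=3 b=-5/22 c=-57/44 d=29/88
  seg 2: a=0 b=-16/11 c=15/22 d=-5/22
S(1/2) = 813/704

Δ: Δ0=3/2, Δ1=-3/2, Δ2=-1
row 1: diag=8, rhs=-18; c'=1/4, d'=-9/4
row 2: denom=6−2·1/4=11/2; d'=(3−2·-9/4)/(11/2)=15/11
back: M2=15/11
back: M1=-9/4−1/4·15/11=-57/22
M: M0=0, M1=-57/22, M2=15/11, M3=0
seg 0: a=0, c=M0/2=0, d=(M1−M0)/(6·2)=-19/88, b=Δ0−h0·(2M0+M1)/6=26/11
seg 1: a=3, c=M1/2=-57/44, d=(M2−M1)/(6·2)=29/88, b=Δ1−h1·(2M1+M2)/6=-5/22
seg 2: a=0, c=M2/2=15/22, d=(M3−M2)/(6·1)=-5/22, b=Δ2−h2·(2M2+M3)/6=-16/11
t_q=1/2 → seg 0, τ=1/2; S=0+26/11·τ+0·τ²+-19/88·τ³=813/704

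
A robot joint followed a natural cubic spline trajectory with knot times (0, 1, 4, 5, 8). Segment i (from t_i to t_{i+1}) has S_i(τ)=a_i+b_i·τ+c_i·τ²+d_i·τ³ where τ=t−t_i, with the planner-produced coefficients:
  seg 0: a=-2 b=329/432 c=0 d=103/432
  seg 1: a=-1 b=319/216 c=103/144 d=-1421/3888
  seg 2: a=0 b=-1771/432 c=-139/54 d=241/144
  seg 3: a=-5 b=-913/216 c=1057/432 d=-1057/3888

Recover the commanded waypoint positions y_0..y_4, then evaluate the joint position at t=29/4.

y_0 = S_0(0) = a_0 = -2
y_1 = S_1(0) = a_1 = -1
y_2 = S_2(0) = a_2 = 0
y_3 = S_3(0) = a_3 = -5
y_4 = S_3(3) = -3
t_q=29/4 is in segment 3 (τ=9/4); S_3(τ)=-16037/3072

y_0=-2 y_1=-1 y_2=0 y_3=-5 y_4=-3
S(29/4) = -16037/3072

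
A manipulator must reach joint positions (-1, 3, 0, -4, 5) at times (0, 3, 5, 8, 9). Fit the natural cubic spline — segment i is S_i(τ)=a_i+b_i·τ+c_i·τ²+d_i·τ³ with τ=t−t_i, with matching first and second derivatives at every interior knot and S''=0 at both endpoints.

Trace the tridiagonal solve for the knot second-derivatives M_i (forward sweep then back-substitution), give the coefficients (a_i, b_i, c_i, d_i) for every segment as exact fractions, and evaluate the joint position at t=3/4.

  seg 0: a=-1 b=2659/1356 c=0 d=-851/12204
  seg 1: a=3 b=53/678 c=-851/1356 d=-73/904
  seg 2: a=0 b=-1153/339 c=-377/339 d=1832/3051
  seg 3: a=-4 b=2081/339 c=485/113 d=-485/339
S(3/4) = 12765/28928

Δ: Δ0=4/3, Δ1=-3/2, Δ2=-4/3, Δ3=9
row 1: diag=10, rhs=-17; c'=1/5, d'=-17/10
row 2: denom=10−2·1/5=48/5; d'=(1−2·-17/10)/(48/5)=11/24
row 3: denom=8−3·5/16=113/16; d'=(62−3·11/24)/(113/16)=970/113
back: M3=970/113
back: M2=11/24−5/16·970/113=-754/339
back: M1=-17/10−1/5·-754/339=-851/678
M: M0=0, M1=-851/678, M2=-754/339, M3=970/113, M4=0
seg 0: a=-1, c=M0/2=0, d=(M1−M0)/(6·3)=-851/12204, b=Δ0−h0·(2M0+M1)/6=2659/1356
seg 1: a=3, c=M1/2=-851/1356, d=(M2−M1)/(6·2)=-73/904, b=Δ1−h1·(2M1+M2)/6=53/678
seg 2: a=0, c=M2/2=-377/339, d=(M3−M2)/(6·3)=1832/3051, b=Δ2−h2·(2M2+M3)/6=-1153/339
seg 3: a=-4, c=M3/2=485/113, d=(M4−M3)/(6·1)=-485/339, b=Δ3−h3·(2M3+M4)/6=2081/339
t_q=3/4 → seg 0, τ=3/4; S=-1+2659/1356·τ+0·τ²+-851/12204·τ³=12765/28928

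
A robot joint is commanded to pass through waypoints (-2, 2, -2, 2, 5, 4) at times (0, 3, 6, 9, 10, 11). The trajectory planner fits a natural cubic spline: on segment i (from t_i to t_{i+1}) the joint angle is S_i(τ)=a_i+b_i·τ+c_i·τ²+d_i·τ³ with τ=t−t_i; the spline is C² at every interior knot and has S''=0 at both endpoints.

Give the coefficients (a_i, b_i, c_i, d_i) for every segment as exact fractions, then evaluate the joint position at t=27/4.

Δ: Δ0=4/3, Δ1=-4/3, Δ2=4/3, Δ3=3, Δ4=-1
row 1: diag=12, rhs=-16; c'=1/4, d'=-4/3
row 2: denom=12−3·1/4=45/4; d'=(16−3·-4/3)/(45/4)=16/9
row 3: denom=8−3·4/15=36/5; d'=(10−3·16/9)/(36/5)=35/54
row 4: denom=4−1·5/36=139/36; d'=(-24−1·35/54)/(139/36)=-2662/417
back: M4=-2662/417
back: M3=35/54−5/36·-2662/417=640/417
back: M2=16/9−4/15·640/417=1712/1251
back: M1=-4/3−1/4·1712/1251=-2096/1251
M: M0=0, M1=-2096/1251, M2=1712/1251, M3=640/417, M4=-2662/417, M5=0
seg 0: a=-2, c=M0/2=0, d=(M1−M0)/(6·3)=-1048/11259, b=Δ0−h0·(2M0+M1)/6=2716/1251
seg 1: a=2, c=M1/2=-1048/1251, d=(M2−M1)/(6·3)=1904/11259, b=Δ1−h1·(2M1+M2)/6=-428/1251
seg 2: a=-2, c=M2/2=856/1251, d=(M3−M2)/(6·3)=104/11259, b=Δ2−h2·(2M2+M3)/6=-1004/1251
seg 3: a=2, c=M3/2=320/417, d=(M4−M3)/(6·1)=-1651/1251, b=Δ3−h3·(2M3+M4)/6=4444/1251
seg 4: a=5, c=M4/2=-1331/417, d=(M5−M4)/(6·1)=1331/1251, b=Δ4−h4·(2M4+M5)/6=1411/1251
t_q=27/4 → seg 2, τ=3/4; S=-2+-1004/1251·τ+856/1251·τ²+104/11259·τ³=-2461/1112

  seg 0: a=-2 b=2716/1251 c=0 d=-1048/11259
  seg 1: a=2 b=-428/1251 c=-1048/1251 d=1904/11259
  seg 2: a=-2 b=-1004/1251 c=856/1251 d=104/11259
  seg 3: a=2 b=4444/1251 c=320/417 d=-1651/1251
  seg 4: a=5 b=1411/1251 c=-1331/417 d=1331/1251
S(27/4) = -2461/1112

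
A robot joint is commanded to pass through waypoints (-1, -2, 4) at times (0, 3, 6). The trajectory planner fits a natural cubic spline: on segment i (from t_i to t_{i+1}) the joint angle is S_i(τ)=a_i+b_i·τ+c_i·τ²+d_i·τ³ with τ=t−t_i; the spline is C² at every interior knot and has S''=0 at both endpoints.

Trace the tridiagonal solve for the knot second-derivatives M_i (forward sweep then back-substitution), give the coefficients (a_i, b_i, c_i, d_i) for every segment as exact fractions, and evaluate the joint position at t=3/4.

  seg 0: a=-1 b=-11/12 c=0 d=7/108
  seg 1: a=-2 b=5/6 c=7/12 d=-7/108
S(3/4) = -425/256

Δ: Δ0=-1/3, Δ1=2
row 1: diag=12, rhs=14; c'=1/4, d'=7/6
back: M1=7/6
M: M0=0, M1=7/6, M2=0
seg 0: a=-1, c=M0/2=0, d=(M1−M0)/(6·3)=7/108, b=Δ0−h0·(2M0+M1)/6=-11/12
seg 1: a=-2, c=M1/2=7/12, d=(M2−M1)/(6·3)=-7/108, b=Δ1−h1·(2M1+M2)/6=5/6
t_q=3/4 → seg 0, τ=3/4; S=-1+-11/12·τ+0·τ²+7/108·τ³=-425/256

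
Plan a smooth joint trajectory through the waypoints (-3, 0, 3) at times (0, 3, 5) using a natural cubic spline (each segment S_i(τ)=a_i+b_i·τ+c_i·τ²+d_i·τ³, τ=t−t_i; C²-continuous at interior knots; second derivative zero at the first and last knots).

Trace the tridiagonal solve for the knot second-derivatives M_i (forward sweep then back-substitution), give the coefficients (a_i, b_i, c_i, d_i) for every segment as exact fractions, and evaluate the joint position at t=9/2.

  seg 0: a=-3 b=17/20 c=0 d=1/60
  seg 1: a=0 b=13/10 c=3/20 d=-1/40
S(9/2) = 141/64

Δ: Δ0=1, Δ1=3/2
row 1: diag=10, rhs=3; c'=1/5, d'=3/10
back: M1=3/10
M: M0=0, M1=3/10, M2=0
seg 0: a=-3, c=M0/2=0, d=(M1−M0)/(6·3)=1/60, b=Δ0−h0·(2M0+M1)/6=17/20
seg 1: a=0, c=M1/2=3/20, d=(M2−M1)/(6·2)=-1/40, b=Δ1−h1·(2M1+M2)/6=13/10
t_q=9/2 → seg 1, τ=3/2; S=0+13/10·τ+3/20·τ²+-1/40·τ³=141/64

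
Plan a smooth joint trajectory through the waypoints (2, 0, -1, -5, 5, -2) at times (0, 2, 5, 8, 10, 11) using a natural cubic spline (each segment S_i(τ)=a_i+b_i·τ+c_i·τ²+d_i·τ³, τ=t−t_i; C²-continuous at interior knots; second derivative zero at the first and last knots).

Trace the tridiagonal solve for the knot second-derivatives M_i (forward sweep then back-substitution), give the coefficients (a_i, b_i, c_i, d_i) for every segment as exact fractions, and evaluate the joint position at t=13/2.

  seg 0: a=2 b=-1988/1419 c=0 d=569/5676
  seg 1: a=0 b=-281/1419 c=569/946 d=-1835/8514
  seg 2: a=-1 b=-6835/2838 c=-633/473 d=535/946
  seg 3: a=-5 b=6856/1419 c=3549/946 d=-2602/1419
  seg 4: a=5 b=-3074/1419 c=-6859/946 d=6859/2838
S(13/2) = -43251/7568

Δ: Δ0=-1, Δ1=-1/3, Δ2=-4/3, Δ3=5, Δ4=-7
row 1: diag=10, rhs=4; c'=3/10, d'=2/5
row 2: denom=12−3·3/10=111/10; d'=(-6−3·2/5)/(111/10)=-24/37
row 3: denom=10−3·10/37=340/37; d'=(38−3·-24/37)/(340/37)=739/170
row 4: denom=6−2·37/170=473/85; d'=(-72−2·739/170)/(473/85)=-6859/473
back: M4=-6859/473
back: M3=739/170−37/170·-6859/473=3549/473
back: M2=-24/37−10/37·3549/473=-1266/473
back: M1=2/5−3/10·-1266/473=569/473
M: M0=0, M1=569/473, M2=-1266/473, M3=3549/473, M4=-6859/473, M5=0
seg 0: a=2, c=M0/2=0, d=(M1−M0)/(6·2)=569/5676, b=Δ0−h0·(2M0+M1)/6=-1988/1419
seg 1: a=0, c=M1/2=569/946, d=(M2−M1)/(6·3)=-1835/8514, b=Δ1−h1·(2M1+M2)/6=-281/1419
seg 2: a=-1, c=M2/2=-633/473, d=(M3−M2)/(6·3)=535/946, b=Δ2−h2·(2M2+M3)/6=-6835/2838
seg 3: a=-5, c=M3/2=3549/946, d=(M4−M3)/(6·2)=-2602/1419, b=Δ3−h3·(2M3+M4)/6=6856/1419
seg 4: a=5, c=M4/2=-6859/946, d=(M5−M4)/(6·1)=6859/2838, b=Δ4−h4·(2M4+M5)/6=-3074/1419
t_q=13/2 → seg 2, τ=3/2; S=-1+-6835/2838·τ+-633/473·τ²+535/946·τ³=-43251/7568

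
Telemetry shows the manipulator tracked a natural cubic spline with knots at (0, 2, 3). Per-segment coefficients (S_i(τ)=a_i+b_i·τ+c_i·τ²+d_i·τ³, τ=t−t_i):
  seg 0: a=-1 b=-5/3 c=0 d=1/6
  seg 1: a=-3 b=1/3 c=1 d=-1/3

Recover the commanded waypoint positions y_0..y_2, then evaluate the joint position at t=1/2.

y_0=-1 y_1=-3 y_2=-2
S(1/2) = -29/16

y_0 = S_0(0) = a_0 = -1
y_1 = S_1(0) = a_1 = -3
y_2 = S_1(1) = -2
t_q=1/2 is in segment 0 (τ=1/2); S_0(τ)=-29/16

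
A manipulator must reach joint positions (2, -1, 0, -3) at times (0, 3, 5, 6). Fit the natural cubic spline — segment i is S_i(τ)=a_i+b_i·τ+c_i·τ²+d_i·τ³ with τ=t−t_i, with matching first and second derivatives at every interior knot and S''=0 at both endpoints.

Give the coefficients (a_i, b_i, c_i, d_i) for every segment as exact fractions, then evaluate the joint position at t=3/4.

Δ: Δ0=-1, Δ1=1/2, Δ2=-3
row 1: diag=10, rhs=9; c'=1/5, d'=9/10
row 2: denom=6−2·1/5=28/5; d'=(-21−2·9/10)/(28/5)=-57/14
back: M2=-57/14
back: M1=9/10−1/5·-57/14=12/7
M: M0=0, M1=12/7, M2=-57/14, M3=0
seg 0: a=2, c=M0/2=0, d=(M1−M0)/(6·3)=2/21, b=Δ0−h0·(2M0+M1)/6=-13/7
seg 1: a=-1, c=M1/2=6/7, d=(M2−M1)/(6·2)=-27/56, b=Δ1−h1·(2M1+M2)/6=5/7
seg 2: a=0, c=M2/2=-57/28, d=(M3−M2)/(6·1)=19/28, b=Δ2−h2·(2M2+M3)/6=-23/14
t_q=3/4 → seg 0, τ=3/4; S=2+-13/7·τ+0·τ²+2/21·τ³=145/224

  seg 0: a=2 b=-13/7 c=0 d=2/21
  seg 1: a=-1 b=5/7 c=6/7 d=-27/56
  seg 2: a=0 b=-23/14 c=-57/28 d=19/28
S(3/4) = 145/224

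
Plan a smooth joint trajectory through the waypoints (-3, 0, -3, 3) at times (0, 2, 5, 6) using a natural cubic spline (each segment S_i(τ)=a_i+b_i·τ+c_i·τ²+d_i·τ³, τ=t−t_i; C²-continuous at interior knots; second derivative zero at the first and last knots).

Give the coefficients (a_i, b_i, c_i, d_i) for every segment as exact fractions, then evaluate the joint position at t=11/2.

  seg 0: a=-3 b=377/142 c=0 d=-41/142
  seg 1: a=0 b=-115/142 c=-123/71 d=79/142
  seg 2: a=-3 b=271/71 c=465/142 d=-155/142
S(11/2) = -465/1136

Δ: Δ0=3/2, Δ1=-1, Δ2=6
row 1: diag=10, rhs=-15; c'=3/10, d'=-3/2
row 2: denom=8−3·3/10=71/10; d'=(42−3·-3/2)/(71/10)=465/71
back: M2=465/71
back: M1=-3/2−3/10·465/71=-246/71
M: M0=0, M1=-246/71, M2=465/71, M3=0
seg 0: a=-3, c=M0/2=0, d=(M1−M0)/(6·2)=-41/142, b=Δ0−h0·(2M0+M1)/6=377/142
seg 1: a=0, c=M1/2=-123/71, d=(M2−M1)/(6·3)=79/142, b=Δ1−h1·(2M1+M2)/6=-115/142
seg 2: a=-3, c=M2/2=465/142, d=(M3−M2)/(6·1)=-155/142, b=Δ2−h2·(2M2+M3)/6=271/71
t_q=11/2 → seg 2, τ=1/2; S=-3+271/71·τ+465/142·τ²+-155/142·τ³=-465/1136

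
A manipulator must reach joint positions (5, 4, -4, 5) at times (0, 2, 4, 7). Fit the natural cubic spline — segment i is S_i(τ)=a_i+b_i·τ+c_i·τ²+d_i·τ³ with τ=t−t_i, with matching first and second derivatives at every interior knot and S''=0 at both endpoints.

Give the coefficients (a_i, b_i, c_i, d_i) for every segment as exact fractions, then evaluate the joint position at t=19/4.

  seg 0: a=5 b=15/19 c=0 d=-49/152
  seg 1: a=4 b=-117/38 c=-147/76 d=14/19
  seg 2: a=-4 b=-75/38 c=189/76 d=-21/76
S(19/4) = -20419/4864

Δ: Δ0=-1/2, Δ1=-4, Δ2=3
row 1: diag=8, rhs=-21; c'=1/4, d'=-21/8
row 2: denom=10−2·1/4=19/2; d'=(42−2·-21/8)/(19/2)=189/38
back: M2=189/38
back: M1=-21/8−1/4·189/38=-147/38
M: M0=0, M1=-147/38, M2=189/38, M3=0
seg 0: a=5, c=M0/2=0, d=(M1−M0)/(6·2)=-49/152, b=Δ0−h0·(2M0+M1)/6=15/19
seg 1: a=4, c=M1/2=-147/76, d=(M2−M1)/(6·2)=14/19, b=Δ1−h1·(2M1+M2)/6=-117/38
seg 2: a=-4, c=M2/2=189/76, d=(M3−M2)/(6·3)=-21/76, b=Δ2−h2·(2M2+M3)/6=-75/38
t_q=19/4 → seg 2, τ=3/4; S=-4+-75/38·τ+189/76·τ²+-21/76·τ³=-20419/4864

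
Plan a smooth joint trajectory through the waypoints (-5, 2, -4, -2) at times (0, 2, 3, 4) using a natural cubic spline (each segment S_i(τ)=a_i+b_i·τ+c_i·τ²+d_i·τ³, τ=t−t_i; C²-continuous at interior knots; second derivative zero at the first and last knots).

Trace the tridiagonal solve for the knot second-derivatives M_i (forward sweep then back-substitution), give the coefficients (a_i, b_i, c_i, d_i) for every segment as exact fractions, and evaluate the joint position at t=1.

  seg 0: a=-5 b=15/2 c=0 d=-1
  seg 1: a=2 b=-9/2 c=-6 d=9/2
  seg 2: a=-4 b=-3 c=15/2 d=-5/2
S(1) = 3/2

Δ: Δ0=7/2, Δ1=-6, Δ2=2
row 1: diag=6, rhs=-57; c'=1/6, d'=-19/2
row 2: denom=4−1·1/6=23/6; d'=(48−1·-19/2)/(23/6)=15
back: M2=15
back: M1=-19/2−1/6·15=-12
M: M0=0, M1=-12, M2=15, M3=0
seg 0: a=-5, c=M0/2=0, d=(M1−M0)/(6·2)=-1, b=Δ0−h0·(2M0+M1)/6=15/2
seg 1: a=2, c=M1/2=-6, d=(M2−M1)/(6·1)=9/2, b=Δ1−h1·(2M1+M2)/6=-9/2
seg 2: a=-4, c=M2/2=15/2, d=(M3−M2)/(6·1)=-5/2, b=Δ2−h2·(2M2+M3)/6=-3
t_q=1 → seg 0, τ=1; S=-5+15/2·τ+0·τ²+-1·τ³=3/2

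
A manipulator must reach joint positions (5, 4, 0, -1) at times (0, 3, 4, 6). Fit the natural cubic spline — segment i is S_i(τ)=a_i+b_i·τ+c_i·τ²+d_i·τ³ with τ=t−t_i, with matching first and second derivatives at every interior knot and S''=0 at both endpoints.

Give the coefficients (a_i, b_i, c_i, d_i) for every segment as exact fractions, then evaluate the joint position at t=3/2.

  seg 0: a=5 b=365/282 c=0 d=-17/94
  seg 1: a=4 b=-506/141 c=-153/94 d=343/282
  seg 2: a=0 b=-901/282 c=95/47 d=-95/282
S(3/2) = 4761/752

Δ: Δ0=-1/3, Δ1=-4, Δ2=-1/2
row 1: diag=8, rhs=-22; c'=1/8, d'=-11/4
row 2: denom=6−1·1/8=47/8; d'=(21−1·-11/4)/(47/8)=190/47
back: M2=190/47
back: M1=-11/4−1/8·190/47=-153/47
M: M0=0, M1=-153/47, M2=190/47, M3=0
seg 0: a=5, c=M0/2=0, d=(M1−M0)/(6·3)=-17/94, b=Δ0−h0·(2M0+M1)/6=365/282
seg 1: a=4, c=M1/2=-153/94, d=(M2−M1)/(6·1)=343/282, b=Δ1−h1·(2M1+M2)/6=-506/141
seg 2: a=0, c=M2/2=95/47, d=(M3−M2)/(6·2)=-95/282, b=Δ2−h2·(2M2+M3)/6=-901/282
t_q=3/2 → seg 0, τ=3/2; S=5+365/282·τ+0·τ²+-17/94·τ³=4761/752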